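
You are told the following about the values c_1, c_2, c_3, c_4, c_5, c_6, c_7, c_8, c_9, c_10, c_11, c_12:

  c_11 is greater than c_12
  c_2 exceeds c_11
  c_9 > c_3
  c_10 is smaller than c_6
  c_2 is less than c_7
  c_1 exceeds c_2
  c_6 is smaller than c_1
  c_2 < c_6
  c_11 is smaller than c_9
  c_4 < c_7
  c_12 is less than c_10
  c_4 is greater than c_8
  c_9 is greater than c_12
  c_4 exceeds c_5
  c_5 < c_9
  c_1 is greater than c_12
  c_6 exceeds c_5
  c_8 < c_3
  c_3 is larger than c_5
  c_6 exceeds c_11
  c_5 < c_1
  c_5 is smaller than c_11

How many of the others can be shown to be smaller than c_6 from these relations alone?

5

Directly below c_6: c_5, c_11, c_10, c_2.
One step further: c_12 (5 so far).
No other element is forced below c_6 by the given relations, so the count is 5.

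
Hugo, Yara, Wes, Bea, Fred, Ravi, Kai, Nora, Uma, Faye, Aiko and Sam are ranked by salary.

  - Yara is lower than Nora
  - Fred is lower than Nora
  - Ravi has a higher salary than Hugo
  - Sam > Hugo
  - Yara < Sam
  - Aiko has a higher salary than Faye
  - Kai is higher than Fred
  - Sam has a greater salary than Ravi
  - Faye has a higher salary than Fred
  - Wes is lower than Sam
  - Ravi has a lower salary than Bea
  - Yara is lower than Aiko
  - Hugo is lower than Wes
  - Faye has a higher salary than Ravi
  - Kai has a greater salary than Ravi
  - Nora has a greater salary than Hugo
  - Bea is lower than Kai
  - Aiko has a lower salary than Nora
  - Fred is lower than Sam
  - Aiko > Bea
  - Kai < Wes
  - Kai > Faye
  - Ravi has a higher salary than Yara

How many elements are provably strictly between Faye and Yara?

The relations place Yara below Faye. An element lies strictly between them when it is forced above Yara and also forced below Faye.
Above Yara: {Ravi, Bea, Kai, Aiko, Wes, Sam, Nora}. Below Faye: {Fred, Hugo, Ravi}.
Intersection: {Ravi} — 1.

1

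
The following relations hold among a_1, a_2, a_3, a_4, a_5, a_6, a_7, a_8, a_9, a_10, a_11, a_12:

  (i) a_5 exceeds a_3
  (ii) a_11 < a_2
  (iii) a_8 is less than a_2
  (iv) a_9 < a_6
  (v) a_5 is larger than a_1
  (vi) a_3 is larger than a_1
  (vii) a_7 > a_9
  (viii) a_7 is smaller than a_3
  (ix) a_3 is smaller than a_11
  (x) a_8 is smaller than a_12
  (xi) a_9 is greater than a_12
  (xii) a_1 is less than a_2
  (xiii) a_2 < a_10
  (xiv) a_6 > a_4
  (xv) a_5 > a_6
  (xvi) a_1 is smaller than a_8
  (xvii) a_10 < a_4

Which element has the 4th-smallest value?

a_9

Piecing the relations together gives one ordering: a_1 < a_8 < a_12 < a_9 < a_7 < a_3 < a_11 < a_2 < a_10 < a_4 < a_6 < a_5.
Counting 4 from the smallest end gives a_9.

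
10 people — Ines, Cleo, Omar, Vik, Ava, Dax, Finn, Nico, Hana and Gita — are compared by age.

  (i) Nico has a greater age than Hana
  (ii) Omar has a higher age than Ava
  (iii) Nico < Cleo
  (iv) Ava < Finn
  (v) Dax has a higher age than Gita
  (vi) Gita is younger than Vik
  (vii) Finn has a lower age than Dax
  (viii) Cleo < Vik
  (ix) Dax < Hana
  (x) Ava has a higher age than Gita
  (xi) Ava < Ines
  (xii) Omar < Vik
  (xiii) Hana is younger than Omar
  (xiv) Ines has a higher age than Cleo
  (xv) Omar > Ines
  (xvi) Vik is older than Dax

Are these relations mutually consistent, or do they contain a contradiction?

Every relation is compatible with Gita < Ava < Finn < Dax < Hana < Nico < Cleo < Ines < Omar < Vik; the set is consistent.

consistent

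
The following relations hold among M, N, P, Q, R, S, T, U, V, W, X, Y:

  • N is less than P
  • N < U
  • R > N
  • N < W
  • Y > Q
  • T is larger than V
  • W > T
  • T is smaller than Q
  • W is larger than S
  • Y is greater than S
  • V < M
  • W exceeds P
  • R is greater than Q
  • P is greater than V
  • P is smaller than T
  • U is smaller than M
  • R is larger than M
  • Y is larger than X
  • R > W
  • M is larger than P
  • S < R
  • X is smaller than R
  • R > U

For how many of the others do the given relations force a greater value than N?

8

Directly above N: P, U, W, R.
One step further: T, M (6 so far).
One step further: Q (7 so far).
One step further: Y (8 so far).
No other element is forced above N by the given relations, so the count is 8.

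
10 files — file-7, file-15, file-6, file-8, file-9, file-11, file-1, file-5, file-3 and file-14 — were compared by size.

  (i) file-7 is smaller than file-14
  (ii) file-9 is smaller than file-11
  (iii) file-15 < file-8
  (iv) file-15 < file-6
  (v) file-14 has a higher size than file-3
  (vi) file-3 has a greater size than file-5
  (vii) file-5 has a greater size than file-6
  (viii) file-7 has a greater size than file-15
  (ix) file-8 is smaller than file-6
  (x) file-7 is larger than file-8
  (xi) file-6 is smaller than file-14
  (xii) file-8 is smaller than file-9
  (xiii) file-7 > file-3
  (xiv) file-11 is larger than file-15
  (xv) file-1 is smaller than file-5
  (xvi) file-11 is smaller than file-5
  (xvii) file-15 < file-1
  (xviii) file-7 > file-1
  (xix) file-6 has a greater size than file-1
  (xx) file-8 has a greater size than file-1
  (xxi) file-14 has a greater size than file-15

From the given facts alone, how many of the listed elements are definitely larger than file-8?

From file-8 the given relations immediately reach file-9, file-6, file-7.
From those, file-11, file-5, file-14 — 6 in total.
From those, file-3 — 7 in total.
No other element is forced above file-8 by the given relations, so the count is 7.

7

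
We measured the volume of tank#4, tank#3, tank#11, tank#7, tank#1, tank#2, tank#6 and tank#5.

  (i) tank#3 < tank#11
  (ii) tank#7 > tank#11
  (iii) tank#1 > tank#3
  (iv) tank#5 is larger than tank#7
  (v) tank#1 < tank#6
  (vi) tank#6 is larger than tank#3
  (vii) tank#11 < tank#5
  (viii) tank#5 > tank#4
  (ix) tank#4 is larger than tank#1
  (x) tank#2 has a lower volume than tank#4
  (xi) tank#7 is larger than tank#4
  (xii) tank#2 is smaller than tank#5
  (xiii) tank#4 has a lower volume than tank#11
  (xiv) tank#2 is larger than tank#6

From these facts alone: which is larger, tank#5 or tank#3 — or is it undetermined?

tank#5

Chaining the given relations: tank#3 < tank#1 < tank#6 < tank#2 < tank#4 < tank#11 < tank#7 < tank#5.
So tank#5 is larger.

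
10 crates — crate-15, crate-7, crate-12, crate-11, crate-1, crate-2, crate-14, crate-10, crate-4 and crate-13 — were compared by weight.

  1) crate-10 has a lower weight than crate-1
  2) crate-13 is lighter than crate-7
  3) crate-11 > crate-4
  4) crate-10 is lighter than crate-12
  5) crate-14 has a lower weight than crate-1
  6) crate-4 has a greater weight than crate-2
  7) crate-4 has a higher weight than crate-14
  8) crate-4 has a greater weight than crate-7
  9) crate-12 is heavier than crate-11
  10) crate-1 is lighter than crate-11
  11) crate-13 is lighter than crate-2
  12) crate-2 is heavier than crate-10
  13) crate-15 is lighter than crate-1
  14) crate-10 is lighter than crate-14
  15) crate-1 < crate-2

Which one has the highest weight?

crate-12

Chaining downward from crate-12: directly below it, crate-10, crate-11; then crate-1, crate-4; then crate-14, crate-15, crate-7, crate-2; then crate-13.
That covers every other element, and nothing is given above crate-12, so crate-12 is the highest weight.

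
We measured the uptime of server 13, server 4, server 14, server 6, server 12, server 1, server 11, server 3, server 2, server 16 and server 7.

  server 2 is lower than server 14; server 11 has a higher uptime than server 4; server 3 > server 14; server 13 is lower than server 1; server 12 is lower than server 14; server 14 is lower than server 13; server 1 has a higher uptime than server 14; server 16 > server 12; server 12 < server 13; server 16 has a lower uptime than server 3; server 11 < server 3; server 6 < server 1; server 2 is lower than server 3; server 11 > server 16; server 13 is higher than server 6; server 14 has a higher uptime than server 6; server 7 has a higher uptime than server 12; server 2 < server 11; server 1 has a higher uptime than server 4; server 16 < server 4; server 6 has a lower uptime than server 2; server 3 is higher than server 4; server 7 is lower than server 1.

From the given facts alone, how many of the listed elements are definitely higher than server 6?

6

Directly above server 6: server 2, server 14, server 13, server 1.
One step further: server 11, server 3 (6 so far).
No other element is forced above server 6 by the given relations, so the count is 6.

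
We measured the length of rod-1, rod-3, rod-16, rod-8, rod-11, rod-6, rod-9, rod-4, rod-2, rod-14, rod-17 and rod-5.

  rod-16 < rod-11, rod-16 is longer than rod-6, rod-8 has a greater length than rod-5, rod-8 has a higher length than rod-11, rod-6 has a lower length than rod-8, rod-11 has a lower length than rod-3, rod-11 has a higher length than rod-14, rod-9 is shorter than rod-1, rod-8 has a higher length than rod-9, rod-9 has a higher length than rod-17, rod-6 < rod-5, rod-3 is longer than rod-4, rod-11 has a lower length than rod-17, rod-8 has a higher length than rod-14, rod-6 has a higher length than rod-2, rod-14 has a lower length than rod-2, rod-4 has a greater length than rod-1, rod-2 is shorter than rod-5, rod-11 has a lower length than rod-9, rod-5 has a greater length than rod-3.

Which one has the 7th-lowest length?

rod-9

Piecing the relations together gives one ordering: rod-14 < rod-2 < rod-6 < rod-16 < rod-11 < rod-17 < rod-9 < rod-1 < rod-4 < rod-3 < rod-5 < rod-8.
The 7th smallest is rod-9.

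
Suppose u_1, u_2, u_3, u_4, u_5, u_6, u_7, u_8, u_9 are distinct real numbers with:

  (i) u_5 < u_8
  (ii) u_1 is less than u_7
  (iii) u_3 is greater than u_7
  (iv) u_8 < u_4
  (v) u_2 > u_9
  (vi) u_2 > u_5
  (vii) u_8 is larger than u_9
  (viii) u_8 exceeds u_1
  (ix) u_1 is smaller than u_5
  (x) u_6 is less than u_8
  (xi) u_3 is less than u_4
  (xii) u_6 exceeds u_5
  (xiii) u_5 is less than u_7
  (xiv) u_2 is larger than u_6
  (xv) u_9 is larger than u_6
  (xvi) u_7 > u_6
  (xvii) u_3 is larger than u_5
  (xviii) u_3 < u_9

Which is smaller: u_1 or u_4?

u_1

The relevant relations are u_1 < u_5; u_5 < u_6; u_6 < u_7; u_7 < u_3; u_3 < u_9; u_9 < u_8; u_8 < u_4.
Together: u_1 < u_5 < u_6 < u_7 < u_3 < u_9 < u_8 < u_4.
So u_1 < u_4; u_1 is the smaller of the two.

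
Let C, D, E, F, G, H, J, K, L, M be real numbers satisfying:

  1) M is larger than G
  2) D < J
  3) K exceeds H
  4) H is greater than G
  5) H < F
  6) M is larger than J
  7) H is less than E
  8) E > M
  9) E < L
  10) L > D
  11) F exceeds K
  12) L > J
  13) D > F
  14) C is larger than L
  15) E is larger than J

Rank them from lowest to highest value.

Nothing is placed below G, so it is least; from there G < H; H < K; K < F; F < D; D < J; J < M; M < E; E < L; L < C, each given directly.

G < H < K < F < D < J < M < E < L < C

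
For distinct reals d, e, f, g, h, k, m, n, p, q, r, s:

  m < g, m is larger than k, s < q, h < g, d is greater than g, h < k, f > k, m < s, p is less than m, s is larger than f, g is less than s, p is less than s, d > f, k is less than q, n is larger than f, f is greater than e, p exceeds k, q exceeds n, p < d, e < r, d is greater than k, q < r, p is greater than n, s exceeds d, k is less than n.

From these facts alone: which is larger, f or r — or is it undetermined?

f < n < p < m < g < d < s < q < r, by transitivity through n, p, m, g, d, s, q.
So r is larger.

r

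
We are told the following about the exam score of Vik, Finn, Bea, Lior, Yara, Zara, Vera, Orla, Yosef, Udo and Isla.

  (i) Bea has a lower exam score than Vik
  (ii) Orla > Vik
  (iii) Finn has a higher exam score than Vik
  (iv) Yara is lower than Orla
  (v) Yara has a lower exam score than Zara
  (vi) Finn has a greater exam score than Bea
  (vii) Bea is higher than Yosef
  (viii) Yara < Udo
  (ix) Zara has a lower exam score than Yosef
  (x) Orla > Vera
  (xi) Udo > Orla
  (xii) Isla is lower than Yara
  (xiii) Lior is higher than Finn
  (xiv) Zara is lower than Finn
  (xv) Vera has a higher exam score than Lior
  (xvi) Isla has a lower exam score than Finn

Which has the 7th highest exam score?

Bea

Chaining the given pairs: Isla < Yara < Zara < Yosef < Bea < Vik < Finn < Lior < Vera < Orla < Udo.
Counting 7 from the largest end gives Bea.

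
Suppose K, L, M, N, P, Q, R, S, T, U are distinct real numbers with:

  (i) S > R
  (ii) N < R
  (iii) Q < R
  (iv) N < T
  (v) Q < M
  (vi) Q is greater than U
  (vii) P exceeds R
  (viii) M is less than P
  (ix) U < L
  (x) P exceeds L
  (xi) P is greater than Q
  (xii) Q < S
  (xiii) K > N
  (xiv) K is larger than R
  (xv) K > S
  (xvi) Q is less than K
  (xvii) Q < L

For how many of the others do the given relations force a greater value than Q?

6

The elements the relations force above Q are R, S, L, M, P, K — no chain reaches any other.
That is 6.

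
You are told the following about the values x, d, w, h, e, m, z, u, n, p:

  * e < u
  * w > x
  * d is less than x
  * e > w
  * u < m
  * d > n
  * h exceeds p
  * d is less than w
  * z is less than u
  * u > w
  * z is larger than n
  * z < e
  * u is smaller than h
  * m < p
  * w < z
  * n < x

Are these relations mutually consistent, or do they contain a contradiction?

Every relation is compatible with n < d < x < w < z < e < u < m < p < h; the set is consistent.

consistent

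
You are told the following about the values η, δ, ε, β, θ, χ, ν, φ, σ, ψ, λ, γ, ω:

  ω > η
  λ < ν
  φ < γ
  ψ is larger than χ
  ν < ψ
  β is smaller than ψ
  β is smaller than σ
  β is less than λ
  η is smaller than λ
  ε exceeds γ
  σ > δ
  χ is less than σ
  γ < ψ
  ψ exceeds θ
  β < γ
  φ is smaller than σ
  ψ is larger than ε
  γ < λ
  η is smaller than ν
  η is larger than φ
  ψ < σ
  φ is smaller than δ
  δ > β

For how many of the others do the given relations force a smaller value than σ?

From σ the given relations immediately reach β, φ, χ, δ, ψ.
From those, γ, θ, ν, ε — 9 in total.
From those, η, λ — 11 in total.
Nothing else is reachable below σ; 11 in all.

11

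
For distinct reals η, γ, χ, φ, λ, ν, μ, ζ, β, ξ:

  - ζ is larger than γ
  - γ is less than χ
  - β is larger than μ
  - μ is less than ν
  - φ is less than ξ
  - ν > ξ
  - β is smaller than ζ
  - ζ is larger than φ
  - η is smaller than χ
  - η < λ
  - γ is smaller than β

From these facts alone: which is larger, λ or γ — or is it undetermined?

Following every chain through γ: above γ we get χ, β, ζ.
λ is not reached, and no chain runs the other way from λ to γ.
So the given relations leave the order of γ and λ undetermined.

undetermined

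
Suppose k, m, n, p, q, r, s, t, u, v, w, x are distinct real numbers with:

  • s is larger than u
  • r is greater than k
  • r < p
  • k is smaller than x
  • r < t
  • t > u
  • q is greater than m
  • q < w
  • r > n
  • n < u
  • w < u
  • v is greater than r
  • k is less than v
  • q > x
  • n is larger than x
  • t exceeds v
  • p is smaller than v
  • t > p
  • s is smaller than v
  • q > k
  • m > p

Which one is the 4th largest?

u

Chaining the given pairs: k < x < n < r < p < m < q < w < u < s < v < t.
Counting 4 from the largest end gives u.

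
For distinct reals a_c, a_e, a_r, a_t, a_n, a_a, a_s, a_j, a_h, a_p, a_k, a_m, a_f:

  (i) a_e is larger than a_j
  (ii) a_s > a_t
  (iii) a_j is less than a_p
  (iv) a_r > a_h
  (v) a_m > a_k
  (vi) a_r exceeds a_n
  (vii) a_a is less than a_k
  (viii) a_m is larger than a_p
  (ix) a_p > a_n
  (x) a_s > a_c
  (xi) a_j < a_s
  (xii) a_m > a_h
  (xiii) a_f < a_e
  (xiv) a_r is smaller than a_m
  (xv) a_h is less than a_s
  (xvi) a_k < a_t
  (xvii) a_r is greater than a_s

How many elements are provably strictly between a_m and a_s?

Chaining upward from a_s reaches: a_r.
Chaining downward from a_m reaches: a_a, a_k, a_t, a_h, a_n, a_j, a_p, a_c, a_r.
Strictly between a_s and a_m are those in both lists: a_r — 1 element.

1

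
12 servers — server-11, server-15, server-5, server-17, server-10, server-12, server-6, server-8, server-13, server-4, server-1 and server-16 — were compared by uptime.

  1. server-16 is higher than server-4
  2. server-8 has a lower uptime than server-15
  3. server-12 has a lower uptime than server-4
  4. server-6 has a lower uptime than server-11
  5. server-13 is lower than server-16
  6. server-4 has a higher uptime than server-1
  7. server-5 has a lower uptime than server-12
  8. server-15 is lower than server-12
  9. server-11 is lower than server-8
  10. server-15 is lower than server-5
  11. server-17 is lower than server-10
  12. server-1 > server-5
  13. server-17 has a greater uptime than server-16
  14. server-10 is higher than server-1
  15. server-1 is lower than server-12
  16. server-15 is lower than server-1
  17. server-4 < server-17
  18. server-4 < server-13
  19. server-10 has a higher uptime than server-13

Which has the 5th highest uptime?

Piecing the relations together gives one ordering: server-6 < server-11 < server-8 < server-15 < server-5 < server-1 < server-12 < server-4 < server-13 < server-16 < server-17 < server-10.
The 5th largest is server-4.

server-4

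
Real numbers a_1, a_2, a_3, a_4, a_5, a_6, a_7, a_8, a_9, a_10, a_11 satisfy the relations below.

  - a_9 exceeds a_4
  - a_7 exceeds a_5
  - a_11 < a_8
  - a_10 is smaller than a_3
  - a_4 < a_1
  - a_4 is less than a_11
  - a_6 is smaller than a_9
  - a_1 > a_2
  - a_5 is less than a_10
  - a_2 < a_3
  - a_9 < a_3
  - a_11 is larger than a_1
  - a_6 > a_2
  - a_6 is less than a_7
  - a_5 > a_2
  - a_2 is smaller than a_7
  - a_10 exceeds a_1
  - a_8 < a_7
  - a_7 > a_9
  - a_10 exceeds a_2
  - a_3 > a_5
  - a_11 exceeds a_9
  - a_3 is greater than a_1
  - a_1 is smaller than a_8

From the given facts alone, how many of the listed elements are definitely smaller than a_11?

Directly below a_11: a_4, a_1, a_9.
One step further: a_2, a_6 (5 so far).
Nothing else is reachable below a_11; 5 in all.

5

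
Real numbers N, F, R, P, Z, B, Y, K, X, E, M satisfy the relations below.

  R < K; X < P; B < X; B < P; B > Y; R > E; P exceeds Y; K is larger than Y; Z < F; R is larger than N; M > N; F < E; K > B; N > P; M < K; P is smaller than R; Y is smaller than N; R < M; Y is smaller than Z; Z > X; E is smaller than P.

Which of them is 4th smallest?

Z

Chaining the given pairs: Y < B < X < Z < F < E < P < N < R < M < K.
The 4th smallest is Z.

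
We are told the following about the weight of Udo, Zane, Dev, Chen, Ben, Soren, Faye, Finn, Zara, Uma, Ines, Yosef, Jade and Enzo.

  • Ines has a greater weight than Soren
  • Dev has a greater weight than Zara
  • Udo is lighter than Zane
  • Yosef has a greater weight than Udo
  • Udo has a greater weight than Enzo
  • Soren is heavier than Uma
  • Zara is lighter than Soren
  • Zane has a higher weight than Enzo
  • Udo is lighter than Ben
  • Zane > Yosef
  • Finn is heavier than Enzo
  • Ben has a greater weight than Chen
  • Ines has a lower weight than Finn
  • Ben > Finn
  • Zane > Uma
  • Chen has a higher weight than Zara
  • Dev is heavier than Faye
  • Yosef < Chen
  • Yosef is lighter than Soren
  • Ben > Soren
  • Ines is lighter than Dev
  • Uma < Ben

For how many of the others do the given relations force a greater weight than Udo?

Directly above Udo: Yosef, Zane, Ben.
One step further: Soren, Chen (5 so far).
One step further: Ines (6 so far).
One step further: Finn, Dev (8 so far).
No other element is forced above Udo by the given relations, so the count is 8.

8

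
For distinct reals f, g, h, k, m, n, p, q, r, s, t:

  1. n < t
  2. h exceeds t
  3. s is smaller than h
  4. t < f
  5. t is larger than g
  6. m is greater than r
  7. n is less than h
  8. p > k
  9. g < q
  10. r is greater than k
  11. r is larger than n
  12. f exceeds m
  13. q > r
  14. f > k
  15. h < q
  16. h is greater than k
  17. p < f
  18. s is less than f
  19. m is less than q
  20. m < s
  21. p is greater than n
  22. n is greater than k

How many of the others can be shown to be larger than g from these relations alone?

4

Directly above g: t, q.
One step further: f, h (4 so far).
Nothing else is reachable above g; 4 in all.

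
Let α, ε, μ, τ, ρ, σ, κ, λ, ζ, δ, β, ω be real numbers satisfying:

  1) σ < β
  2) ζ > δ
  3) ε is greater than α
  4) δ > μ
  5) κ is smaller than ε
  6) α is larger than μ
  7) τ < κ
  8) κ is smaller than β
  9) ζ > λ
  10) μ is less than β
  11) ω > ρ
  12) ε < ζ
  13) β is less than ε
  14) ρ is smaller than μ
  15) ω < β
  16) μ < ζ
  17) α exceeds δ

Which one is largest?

ρ is not greatest since ρ < μ; σ is not greatest since σ < β; τ is not greatest since τ < κ; ω is not greatest since ω < β; μ is not greatest since μ < α; δ is not greatest since δ < ζ; κ is not greatest since κ < β; λ is not greatest since λ < ζ; β is not greatest since β < ε; α is not greatest since α < ε; ε is not greatest since ε < ζ.
Only ζ has nothing above it, so ζ is the largest.

ζ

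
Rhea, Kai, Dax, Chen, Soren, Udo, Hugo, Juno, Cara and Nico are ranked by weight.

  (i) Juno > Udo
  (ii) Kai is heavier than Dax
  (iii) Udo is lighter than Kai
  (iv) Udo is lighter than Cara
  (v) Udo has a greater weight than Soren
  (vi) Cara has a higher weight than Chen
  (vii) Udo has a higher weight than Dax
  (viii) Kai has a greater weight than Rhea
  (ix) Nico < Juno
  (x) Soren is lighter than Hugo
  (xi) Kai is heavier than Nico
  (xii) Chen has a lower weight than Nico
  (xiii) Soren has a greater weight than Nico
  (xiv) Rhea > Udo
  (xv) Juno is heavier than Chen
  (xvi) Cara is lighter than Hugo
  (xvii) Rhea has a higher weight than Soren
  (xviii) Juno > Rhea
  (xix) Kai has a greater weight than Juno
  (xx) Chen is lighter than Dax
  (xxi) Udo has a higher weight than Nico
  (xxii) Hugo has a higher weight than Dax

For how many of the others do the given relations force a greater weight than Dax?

6

Directly above Dax: Udo, Hugo, Kai.
One step further: Rhea, Cara, Juno (6 so far).
No other element is forced above Dax by the given relations, so the count is 6.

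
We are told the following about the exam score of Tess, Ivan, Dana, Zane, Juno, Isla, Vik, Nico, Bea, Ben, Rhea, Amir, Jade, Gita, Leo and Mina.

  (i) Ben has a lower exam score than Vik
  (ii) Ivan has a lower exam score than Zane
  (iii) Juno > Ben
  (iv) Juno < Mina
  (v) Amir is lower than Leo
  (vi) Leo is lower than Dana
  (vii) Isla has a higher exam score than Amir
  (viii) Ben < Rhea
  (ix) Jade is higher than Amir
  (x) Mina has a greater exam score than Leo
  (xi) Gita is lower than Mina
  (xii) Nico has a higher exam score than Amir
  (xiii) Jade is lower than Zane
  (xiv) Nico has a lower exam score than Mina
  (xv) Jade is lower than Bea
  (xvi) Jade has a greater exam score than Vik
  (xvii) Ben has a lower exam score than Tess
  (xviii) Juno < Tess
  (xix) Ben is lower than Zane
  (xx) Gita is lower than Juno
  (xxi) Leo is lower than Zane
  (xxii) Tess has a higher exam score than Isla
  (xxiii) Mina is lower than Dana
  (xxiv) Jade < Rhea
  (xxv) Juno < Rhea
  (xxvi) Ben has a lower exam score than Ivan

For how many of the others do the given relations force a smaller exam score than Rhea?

Directly below Rhea: Ben, Juno, Jade.
One step further: Amir, Gita, Vik (6 so far).
Nothing else is reachable below Rhea; 6 in all.

6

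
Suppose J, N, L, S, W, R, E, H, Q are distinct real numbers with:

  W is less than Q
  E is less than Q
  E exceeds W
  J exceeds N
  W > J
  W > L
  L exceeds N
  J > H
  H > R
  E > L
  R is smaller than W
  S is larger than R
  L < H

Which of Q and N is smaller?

N < L < H < J < W < Q, by transitivity through L, H, J, W.
So N < Q; N is the smaller of the two.

N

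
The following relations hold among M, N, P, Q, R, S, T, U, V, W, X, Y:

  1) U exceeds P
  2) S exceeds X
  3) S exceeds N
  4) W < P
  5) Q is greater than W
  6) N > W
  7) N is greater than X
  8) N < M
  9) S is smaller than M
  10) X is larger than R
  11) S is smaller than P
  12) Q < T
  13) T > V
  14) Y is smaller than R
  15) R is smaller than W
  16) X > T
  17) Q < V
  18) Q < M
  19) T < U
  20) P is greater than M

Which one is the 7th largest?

Chaining the given pairs: Y < R < W < Q < V < T < X < N < S < M < P < U.
The 7th largest is T.

T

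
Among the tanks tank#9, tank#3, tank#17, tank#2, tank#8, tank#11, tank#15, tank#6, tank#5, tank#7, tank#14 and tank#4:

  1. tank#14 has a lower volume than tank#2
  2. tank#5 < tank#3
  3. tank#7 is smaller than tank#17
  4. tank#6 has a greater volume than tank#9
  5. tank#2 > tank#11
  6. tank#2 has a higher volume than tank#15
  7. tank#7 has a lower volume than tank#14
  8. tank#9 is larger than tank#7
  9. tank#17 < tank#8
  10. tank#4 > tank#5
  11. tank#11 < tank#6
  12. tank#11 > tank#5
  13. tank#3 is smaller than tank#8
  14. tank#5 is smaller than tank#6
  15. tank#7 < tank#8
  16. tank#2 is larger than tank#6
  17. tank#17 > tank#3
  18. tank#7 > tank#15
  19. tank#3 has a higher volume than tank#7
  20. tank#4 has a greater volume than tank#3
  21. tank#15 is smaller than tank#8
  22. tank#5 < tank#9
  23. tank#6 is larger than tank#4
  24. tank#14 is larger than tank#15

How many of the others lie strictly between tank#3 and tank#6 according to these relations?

Chaining upward from tank#3 reaches: tank#17, tank#8, tank#4, tank#2.
Chaining downward from tank#6 reaches: tank#15, tank#5, tank#7, tank#11, tank#4, tank#9.
Strictly between tank#3 and tank#6 are those in both lists: tank#4 — 1 element.

1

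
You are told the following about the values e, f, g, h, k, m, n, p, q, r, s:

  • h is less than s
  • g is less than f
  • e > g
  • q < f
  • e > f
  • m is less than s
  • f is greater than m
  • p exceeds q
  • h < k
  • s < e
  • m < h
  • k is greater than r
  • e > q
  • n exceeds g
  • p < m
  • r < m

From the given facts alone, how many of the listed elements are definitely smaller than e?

8

From e the given relations immediately reach q, g, f, s.
From those, m, h — 6 in total.
From those, p, r — 8 in total.
Nothing else is reachable below e; 8 in all.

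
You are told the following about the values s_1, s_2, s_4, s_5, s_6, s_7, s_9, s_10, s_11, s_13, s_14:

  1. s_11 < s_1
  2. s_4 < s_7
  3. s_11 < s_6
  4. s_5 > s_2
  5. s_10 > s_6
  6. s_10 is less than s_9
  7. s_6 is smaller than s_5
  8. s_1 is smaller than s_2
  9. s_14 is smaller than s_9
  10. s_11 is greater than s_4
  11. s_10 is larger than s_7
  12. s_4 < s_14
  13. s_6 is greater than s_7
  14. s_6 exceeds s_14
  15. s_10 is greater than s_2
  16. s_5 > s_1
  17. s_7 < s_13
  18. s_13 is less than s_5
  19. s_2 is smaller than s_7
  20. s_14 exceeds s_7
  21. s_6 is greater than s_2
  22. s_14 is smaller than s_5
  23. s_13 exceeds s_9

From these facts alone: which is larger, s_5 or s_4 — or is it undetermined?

s_5

s_4 < s_11 < s_1 < s_2 < s_7 < s_14 < s_6 < s_10 < s_9 < s_13 < s_5, by transitivity through s_11, s_1, s_2, s_7, s_14, s_6, s_10, s_9, s_13.
So s_5 is larger.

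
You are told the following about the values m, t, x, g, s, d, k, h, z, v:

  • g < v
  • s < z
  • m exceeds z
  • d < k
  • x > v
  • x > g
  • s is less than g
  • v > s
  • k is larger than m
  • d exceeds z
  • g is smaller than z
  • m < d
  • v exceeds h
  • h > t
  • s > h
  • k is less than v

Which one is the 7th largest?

Piecing the relations together gives one ordering: t < h < s < g < z < m < d < k < v < x.
The 7th largest is g.

g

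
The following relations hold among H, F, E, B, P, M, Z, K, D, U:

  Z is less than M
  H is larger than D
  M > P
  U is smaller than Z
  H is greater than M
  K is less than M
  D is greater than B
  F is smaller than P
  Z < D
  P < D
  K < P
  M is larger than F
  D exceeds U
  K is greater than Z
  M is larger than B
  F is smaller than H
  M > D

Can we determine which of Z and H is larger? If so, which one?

H

Chaining the given relations: Z < K < P < D < M < H.
So H is larger.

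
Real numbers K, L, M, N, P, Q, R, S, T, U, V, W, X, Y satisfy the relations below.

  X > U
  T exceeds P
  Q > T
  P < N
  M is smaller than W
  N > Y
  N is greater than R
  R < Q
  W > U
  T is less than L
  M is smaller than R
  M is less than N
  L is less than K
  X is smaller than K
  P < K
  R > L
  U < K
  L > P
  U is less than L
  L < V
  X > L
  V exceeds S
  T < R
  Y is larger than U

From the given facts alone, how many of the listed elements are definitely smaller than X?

From X the given relations immediately reach U, L.
From those, P, T — 4 in total.
No other element is forced below X by the given relations, so the count is 4.

4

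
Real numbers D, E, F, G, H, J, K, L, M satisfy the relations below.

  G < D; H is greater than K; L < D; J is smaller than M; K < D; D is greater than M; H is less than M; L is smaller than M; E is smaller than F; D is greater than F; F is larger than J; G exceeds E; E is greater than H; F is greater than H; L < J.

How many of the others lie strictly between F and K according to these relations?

2

Chaining upward from K reaches: H, M, E, G, D.
Chaining downward from F reaches: L, J, H, E.
Strictly between K and F are those in both lists: H, E — 2 elements.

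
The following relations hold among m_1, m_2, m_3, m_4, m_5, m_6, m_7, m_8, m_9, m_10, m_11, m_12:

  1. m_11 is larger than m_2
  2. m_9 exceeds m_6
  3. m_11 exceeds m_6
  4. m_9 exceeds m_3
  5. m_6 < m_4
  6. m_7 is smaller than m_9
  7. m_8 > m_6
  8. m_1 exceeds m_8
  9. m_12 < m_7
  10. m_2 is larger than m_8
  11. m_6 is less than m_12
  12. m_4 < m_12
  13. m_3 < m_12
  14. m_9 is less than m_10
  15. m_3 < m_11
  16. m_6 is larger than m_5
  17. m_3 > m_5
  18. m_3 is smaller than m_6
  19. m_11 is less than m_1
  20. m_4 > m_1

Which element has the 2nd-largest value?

Piecing the relations together gives one ordering: m_5 < m_3 < m_6 < m_8 < m_2 < m_11 < m_1 < m_4 < m_12 < m_7 < m_9 < m_10.
The 2nd largest is m_9.

m_9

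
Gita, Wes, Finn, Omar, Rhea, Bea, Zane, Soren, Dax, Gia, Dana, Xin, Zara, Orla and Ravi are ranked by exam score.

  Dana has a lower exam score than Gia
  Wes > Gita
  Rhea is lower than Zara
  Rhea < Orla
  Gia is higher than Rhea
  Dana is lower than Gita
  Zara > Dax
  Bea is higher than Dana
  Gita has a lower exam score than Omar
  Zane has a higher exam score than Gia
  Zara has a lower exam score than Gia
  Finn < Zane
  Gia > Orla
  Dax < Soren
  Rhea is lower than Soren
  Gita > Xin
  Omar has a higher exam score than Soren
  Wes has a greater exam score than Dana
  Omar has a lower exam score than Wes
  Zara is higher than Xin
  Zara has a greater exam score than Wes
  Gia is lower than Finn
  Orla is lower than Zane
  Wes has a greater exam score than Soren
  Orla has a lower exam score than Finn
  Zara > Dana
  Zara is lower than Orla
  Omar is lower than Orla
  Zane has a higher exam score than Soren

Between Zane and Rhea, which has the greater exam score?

The relevant relations are Rhea < Soren; Soren < Omar; Omar < Wes; Wes < Zara; Zara < Orla; Orla < Gia; Gia < Finn; Finn < Zane.
Chaining these gives Rhea < Soren < Omar < Wes < Zara < Orla < Gia < Finn < Zane.
So Rhea < Zane; Zane is the higher of the two.

Zane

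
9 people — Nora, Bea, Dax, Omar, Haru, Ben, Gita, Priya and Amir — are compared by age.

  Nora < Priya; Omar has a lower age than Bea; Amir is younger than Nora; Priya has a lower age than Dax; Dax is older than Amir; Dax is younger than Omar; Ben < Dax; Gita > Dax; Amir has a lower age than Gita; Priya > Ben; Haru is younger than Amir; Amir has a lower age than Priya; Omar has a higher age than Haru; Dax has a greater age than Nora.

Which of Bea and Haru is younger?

Haru

Haru < Amir and Amir < Nora give Haru < Nora.
With Nora < Priya: Haru < Amir < Nora < Priya.
Then Priya < Dax extends the chain to Dax.
With Dax < Omar: Haru < Amir < Nora < Priya < Dax < Omar.
With Omar < Bea: Haru < Amir < Nora < Priya < Dax < Omar < Bea.
So Haru < Bea; Haru is the younger of the two.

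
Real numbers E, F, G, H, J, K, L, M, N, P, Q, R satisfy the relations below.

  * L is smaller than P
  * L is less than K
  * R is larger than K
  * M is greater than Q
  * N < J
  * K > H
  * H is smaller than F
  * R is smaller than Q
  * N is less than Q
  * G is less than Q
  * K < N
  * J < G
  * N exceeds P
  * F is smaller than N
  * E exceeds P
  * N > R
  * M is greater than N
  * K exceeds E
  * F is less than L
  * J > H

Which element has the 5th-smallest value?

Piecing the relations together gives one ordering: H < F < L < P < E < K < R < N < J < G < Q < M.
Counting 5 from the smallest end gives E.

E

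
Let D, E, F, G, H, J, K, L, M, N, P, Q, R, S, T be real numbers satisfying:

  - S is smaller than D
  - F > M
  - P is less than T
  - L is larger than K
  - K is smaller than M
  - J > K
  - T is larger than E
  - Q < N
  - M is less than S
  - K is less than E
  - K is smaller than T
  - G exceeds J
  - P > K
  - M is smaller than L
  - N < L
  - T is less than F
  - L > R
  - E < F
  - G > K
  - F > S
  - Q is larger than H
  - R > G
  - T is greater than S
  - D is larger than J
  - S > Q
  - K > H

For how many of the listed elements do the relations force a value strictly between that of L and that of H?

Chaining upward from H reaches: K, J, P, M, Q, S, E, T, N, G, D, R, F.
Chaining downward from L reaches: K, J, M, Q, N, G, R.
Strictly between H and L are those in both lists: K, J, M, Q, N, G, R — 7 elements.

7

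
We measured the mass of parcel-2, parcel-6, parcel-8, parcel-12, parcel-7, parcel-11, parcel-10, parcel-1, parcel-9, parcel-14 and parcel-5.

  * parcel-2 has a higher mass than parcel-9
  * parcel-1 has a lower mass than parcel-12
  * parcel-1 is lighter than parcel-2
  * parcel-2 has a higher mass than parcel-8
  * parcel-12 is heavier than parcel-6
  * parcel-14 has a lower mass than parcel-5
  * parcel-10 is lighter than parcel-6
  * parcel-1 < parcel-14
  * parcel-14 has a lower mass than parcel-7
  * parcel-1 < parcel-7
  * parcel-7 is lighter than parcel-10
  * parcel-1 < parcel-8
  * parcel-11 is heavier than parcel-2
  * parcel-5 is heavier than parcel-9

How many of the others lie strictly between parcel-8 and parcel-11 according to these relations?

The relations place parcel-8 below parcel-11. An element lies strictly between them when it is forced above parcel-8 and also forced below parcel-11.
Above parcel-8: {parcel-2}. Below parcel-11: {parcel-9, parcel-1, parcel-2}.
Intersection: {parcel-2} — 1.

1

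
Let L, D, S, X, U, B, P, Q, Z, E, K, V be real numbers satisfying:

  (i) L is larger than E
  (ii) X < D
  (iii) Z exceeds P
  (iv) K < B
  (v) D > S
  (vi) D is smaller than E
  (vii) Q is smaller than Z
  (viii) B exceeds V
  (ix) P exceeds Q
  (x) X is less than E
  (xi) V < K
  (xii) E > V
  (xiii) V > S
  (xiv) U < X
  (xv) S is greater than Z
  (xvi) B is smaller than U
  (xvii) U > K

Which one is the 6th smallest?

K

Piecing the relations together gives one ordering: Q < P < Z < S < V < K < B < U < X < D < E < L.
Counting 6 from the smallest end gives K.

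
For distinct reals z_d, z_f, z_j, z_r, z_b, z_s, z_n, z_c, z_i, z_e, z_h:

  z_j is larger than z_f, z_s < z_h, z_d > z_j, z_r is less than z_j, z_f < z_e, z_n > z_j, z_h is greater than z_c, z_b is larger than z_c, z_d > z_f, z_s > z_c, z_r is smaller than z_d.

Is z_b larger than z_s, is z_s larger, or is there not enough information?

undetermined

Following every chain through z_s: above z_s we get z_h; below z_s we get z_c.
z_b is not reached, and no chain runs the other way from z_b to z_s.
So the given relations leave the order of z_s and z_b undetermined.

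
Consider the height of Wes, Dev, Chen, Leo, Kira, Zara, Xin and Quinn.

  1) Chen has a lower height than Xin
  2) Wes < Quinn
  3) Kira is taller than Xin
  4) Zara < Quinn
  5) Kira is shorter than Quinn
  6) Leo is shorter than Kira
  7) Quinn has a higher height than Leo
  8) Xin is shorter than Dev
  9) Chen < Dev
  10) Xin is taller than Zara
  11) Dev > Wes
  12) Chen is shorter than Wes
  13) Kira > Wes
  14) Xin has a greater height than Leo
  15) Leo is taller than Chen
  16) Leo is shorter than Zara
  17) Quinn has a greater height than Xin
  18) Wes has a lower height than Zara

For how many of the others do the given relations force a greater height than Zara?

The elements the relations force above Zara are Xin, Kira, Quinn, Dev — no chain reaches any other.
That is 4.

4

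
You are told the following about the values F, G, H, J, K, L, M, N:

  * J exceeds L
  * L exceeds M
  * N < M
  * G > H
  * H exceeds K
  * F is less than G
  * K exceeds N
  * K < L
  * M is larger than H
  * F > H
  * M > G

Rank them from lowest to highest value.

Each adjacent pair is fixed by a given relation: N < K; K < H; H < F; F < G; G < M; M < L; L < J. Chaining them end to end gives the full order.

N < K < H < F < G < M < L < J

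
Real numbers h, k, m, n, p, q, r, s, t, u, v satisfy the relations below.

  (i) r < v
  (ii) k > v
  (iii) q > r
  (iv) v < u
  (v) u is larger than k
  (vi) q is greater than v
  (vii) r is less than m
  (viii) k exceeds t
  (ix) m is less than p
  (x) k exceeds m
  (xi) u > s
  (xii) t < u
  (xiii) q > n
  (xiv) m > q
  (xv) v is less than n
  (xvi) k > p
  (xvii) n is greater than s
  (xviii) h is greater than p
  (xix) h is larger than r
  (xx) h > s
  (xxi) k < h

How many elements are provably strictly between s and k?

The relations place s below k. An element lies strictly between them when it is forced above s and also forced below k.
Above s: {n, q, m, p, u, h}. Below k: {r, v, n, q, t, m, p}.
Intersection: {n, q, m, p} — 4.

4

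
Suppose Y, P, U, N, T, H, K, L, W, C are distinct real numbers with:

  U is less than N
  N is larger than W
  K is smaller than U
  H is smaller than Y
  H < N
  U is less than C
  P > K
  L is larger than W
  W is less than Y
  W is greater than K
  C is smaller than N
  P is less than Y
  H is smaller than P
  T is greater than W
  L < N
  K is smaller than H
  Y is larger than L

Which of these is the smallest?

K

Chaining upward from K: directly above it, U, H, W, P; then L, T, Y, C, N.
That covers every other element, and nothing is given below K, so K is the smallest.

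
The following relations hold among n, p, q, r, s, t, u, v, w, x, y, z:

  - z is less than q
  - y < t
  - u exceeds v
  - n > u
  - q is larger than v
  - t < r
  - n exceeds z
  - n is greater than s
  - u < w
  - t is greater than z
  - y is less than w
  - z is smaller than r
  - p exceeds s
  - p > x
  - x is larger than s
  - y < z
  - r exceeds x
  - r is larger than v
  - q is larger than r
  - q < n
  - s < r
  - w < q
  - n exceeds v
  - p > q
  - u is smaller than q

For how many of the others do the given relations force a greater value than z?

From z the given relations immediately reach t, r, q, n.
From those, p — 5 in total.
Nothing else is reachable above z; 5 in all.

5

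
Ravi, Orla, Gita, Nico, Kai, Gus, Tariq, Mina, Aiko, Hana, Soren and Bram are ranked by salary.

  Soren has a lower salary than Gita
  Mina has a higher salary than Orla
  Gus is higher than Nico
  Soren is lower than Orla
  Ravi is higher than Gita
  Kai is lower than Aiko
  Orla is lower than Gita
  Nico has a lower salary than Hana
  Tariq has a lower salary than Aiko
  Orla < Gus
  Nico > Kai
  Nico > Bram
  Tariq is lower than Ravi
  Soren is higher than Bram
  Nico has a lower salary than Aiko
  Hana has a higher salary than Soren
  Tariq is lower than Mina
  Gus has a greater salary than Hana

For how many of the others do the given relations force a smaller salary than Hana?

Directly below Hana: Soren, Nico.
One step further: Kai, Bram (4 so far).
No other element is forced below Hana by the given relations, so the count is 4.

4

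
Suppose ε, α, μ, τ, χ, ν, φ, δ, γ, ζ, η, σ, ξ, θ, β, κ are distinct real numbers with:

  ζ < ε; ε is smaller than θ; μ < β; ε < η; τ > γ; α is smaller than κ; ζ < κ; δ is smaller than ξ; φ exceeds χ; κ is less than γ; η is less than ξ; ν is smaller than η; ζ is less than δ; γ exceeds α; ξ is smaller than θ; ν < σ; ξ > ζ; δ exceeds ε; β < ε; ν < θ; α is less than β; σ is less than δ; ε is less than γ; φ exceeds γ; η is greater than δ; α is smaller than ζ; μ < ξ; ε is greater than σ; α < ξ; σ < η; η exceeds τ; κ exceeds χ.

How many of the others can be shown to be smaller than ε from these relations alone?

6

Directly below ε: ζ, β, σ.
One step further: μ, α, ν (6 so far).
Nothing else is reachable below ε; 6 in all.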